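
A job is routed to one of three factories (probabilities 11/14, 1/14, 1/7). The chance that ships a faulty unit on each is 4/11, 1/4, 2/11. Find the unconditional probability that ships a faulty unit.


P(A) = P(A|B1)P(B1) + P(A|B2)P(B2) + P(A|B3)P(B3)
= 4/11*11/14 + 1/4*1/14 + 2/11*1/7
= 2/7 + 1/56 + 2/77 = 29/88

29/88


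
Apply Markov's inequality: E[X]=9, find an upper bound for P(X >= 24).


Markov: P(X >= a) <= E[X]/a
P(X >= 24) <= 9/24 = 3/8

3/8


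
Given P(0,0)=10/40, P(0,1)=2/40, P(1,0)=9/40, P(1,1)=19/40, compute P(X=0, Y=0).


Read from table: P(X=0, Y=0) = 10/40 = 1/4

1/4


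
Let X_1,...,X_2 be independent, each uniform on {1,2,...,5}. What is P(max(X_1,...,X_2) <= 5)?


P(max <= 5) = P(all X_i <= 5) = (P(X_1 <= 5))^2
= (5/5)^2 = 1^2 = 1

1


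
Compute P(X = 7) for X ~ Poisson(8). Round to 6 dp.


P(X=7) = e^(-8) * 8^7 / 7!
≈ 0.0003354626279 * 2097152 / 5040
≈ 0.139587

0.139587


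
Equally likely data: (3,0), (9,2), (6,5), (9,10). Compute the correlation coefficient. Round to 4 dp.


Cov(X,Y) = 5.8125, Var(X) = 6.1875, Var(Y) = 14.1875
rho = Cov/(sqrt(VarX)*sqrt(VarY)) = 0.6204

0.6204


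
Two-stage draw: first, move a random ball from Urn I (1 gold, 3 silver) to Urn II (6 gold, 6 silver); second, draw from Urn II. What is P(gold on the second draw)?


P(transfer gold) = 1/4; P(transfer silver) = 3/4
If gold transferred: Urn II has 7 gold of 13, so P(gold|gold moved) = 7/13
If silver transferred: Urn II has 6 gold of 13, so P(gold|silver moved) = 6/13
By total probability: P(gold) = 1/4*7/13 + 3/4*6/13 = 25/52

25/52


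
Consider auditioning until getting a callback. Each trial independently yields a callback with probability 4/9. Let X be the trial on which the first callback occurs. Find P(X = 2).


P(X=2) = (1-p)^1 * p = (5/9)^1 * 4/9
= 5/9 * 4/9 = 20/81

20/81


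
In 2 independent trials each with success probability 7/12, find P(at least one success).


P(at least one) = 1 - P(none)
P(none) = (1 - 7/12)^2 = (5/12)^2 = 25/144
P(at least one) = 1 - 25/144 = 119/144

119/144


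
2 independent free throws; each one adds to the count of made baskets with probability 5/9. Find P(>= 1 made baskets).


P(at least one) = 1 - P(none)
P(none) = (1 - 5/9)^2 = (4/9)^2 = 16/81
P(at least one) = 1 - 16/81 = 65/81

65/81


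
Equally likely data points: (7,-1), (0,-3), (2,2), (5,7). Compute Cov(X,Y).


E[X]=7/2, E[Y]=5/4, E[XY]=8
Cov(X,Y) = E[XY] - E[X]E[Y] = 8 - 7/2*5/4 = 29/8

29/8


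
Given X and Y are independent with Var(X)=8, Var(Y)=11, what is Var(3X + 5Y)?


Independence => Cov(X,Y)=0
Var(3X + 5Y) = 3^2*Var(X) + 5^2*Var(Y)
= 9*8 + 25*11 = 347

347


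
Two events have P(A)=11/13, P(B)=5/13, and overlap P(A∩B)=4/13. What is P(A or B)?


P(A∪B) = P(A) + P(B) - P(A∩B)
= 11/13 + 5/13 - 4/13 = 12/13

12/13


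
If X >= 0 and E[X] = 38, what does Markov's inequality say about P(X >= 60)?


Markov: P(X >= a) <= E[X]/a
P(X >= 60) <= 38/60 = 19/30

19/30


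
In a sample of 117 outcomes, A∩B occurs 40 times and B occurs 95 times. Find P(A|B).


P(A|B) = P(A∩B)/P(B) = (40/117)/(95/117) = 40/95 = 8/19

8/19


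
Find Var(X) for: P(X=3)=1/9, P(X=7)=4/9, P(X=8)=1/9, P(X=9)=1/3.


E[X] = 22/3, E[X^2] = 512/9
Var(X) = E[X^2] - (E[X])^2 = 512/9 - (22/3)^2 = 28/9

28/9


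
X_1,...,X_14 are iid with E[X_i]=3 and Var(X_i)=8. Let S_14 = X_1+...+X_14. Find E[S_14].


E[S_n] = n*E[X_1] = 14*3 = 42

42


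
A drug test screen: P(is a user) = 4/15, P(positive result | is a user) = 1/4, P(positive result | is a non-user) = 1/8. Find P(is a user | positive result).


P(A) = P(A|B)P(B) + P(A|B')P(B') = 1/4*4/15 + 1/8*11/15 = 19/120
P(B|A) = P(A|B)P(B)/P(A) = (1/15)/(19/120) = 8/19

8/19


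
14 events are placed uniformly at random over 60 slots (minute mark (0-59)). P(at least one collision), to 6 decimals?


P(all different) = prod((60-i)/60 for i=0..13) = 0.192969
P(at least one match) = 1 - 0.192969 = 0.807031

0.807031


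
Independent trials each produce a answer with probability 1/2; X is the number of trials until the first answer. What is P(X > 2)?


P(X > 2) = P(first 2 trials all fail) = (1-p)^2 = (1/2)^2 = 1/4

1/4


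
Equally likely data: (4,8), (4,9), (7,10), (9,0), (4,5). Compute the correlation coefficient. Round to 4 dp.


Cov(X,Y) = -4.2400, Var(X) = 4.2400, Var(Y) = 13.0400
rho = Cov/(sqrt(VarX)*sqrt(VarY)) = -0.5702

-0.5702


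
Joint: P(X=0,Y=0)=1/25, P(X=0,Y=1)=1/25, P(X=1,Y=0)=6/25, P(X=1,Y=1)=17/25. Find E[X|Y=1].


P(Y=1) = 18/25
E[X|Y=1] = (0*1 + 1*17)/18 = 17/18

17/18


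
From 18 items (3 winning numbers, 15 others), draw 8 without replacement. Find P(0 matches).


P(X=0) = C(3,0)*C(15,8) / C(18,8)
= 1*6435 / 43758
= 6435/43758 = 5/34

5/34


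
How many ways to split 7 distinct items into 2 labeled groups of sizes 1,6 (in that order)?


7! = 5040
Denominator: 1!=1 * 6!=720
Coefficient = 5040 / 720 = 7

7


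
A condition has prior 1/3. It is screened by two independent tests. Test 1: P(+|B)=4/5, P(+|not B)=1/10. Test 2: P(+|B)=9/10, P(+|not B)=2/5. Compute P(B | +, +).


After test 1: P(+) = 4/5*1/3 + 1/10*2/3 = 1/3
P(B|+) = (4/15)/(1/3) = 4/5
After test 2 (use post1 as new prior): P(+) = 9/10*4/5 + 2/5*1/5 = 4/5
P(B|+,+) = (18/25)/(4/5) = 9/10

9/10


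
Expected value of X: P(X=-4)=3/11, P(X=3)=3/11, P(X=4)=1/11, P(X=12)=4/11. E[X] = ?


E[X] = sum(x * P(x))
= -4*3/11 + 3*3/11 + 4*1/11 + 12*4/11
= 49/11

49/11


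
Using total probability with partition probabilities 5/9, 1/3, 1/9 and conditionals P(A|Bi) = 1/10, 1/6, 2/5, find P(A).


P(A) = P(A|B1)P(B1) + P(A|B2)P(B2) + P(A|B3)P(B3)
= 1/10*5/9 + 1/6*1/3 + 2/5*1/9
= 1/18 + 1/18 + 2/45 = 7/45

7/45


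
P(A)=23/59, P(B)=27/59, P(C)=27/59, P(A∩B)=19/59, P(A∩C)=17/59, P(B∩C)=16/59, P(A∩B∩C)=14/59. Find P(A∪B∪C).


P(A∪B∪C) = P(A)+P(B)+P(C) - P(AB)-P(AC)-P(BC) + P(ABC)
= 23/59+27/59+27/59 - 19/59-17/59-16/59 + 14/59
= 39/59

39/59


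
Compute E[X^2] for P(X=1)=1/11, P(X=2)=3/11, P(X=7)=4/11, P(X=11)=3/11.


E[X^2] = sum(g(x)*P(x))
= 1*1/11 + 4*3/11 + 49*4/11 + 121*3/11
= 52

52


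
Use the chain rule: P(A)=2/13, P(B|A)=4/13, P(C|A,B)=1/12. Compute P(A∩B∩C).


P(A∩B∩C) = P(A) * P(B|A) * P(C|A∩B)
= 2/13 * 4/13 * 1/12
= 8/169 * 1/12 = 2/507

2/507


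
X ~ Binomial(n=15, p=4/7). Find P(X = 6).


P(X=6) = C(15,6) * p^6 * (1-p)^9
= 5005 * 4096/117649 * 19683/40353607
= 57644421120/678223072849

57644421120/678223072849


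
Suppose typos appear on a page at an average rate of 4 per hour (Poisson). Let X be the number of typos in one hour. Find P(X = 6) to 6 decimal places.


P(X=6) = e^(-4) * 4^6 / 6!
≈ 0.01831563889 * 4096 / 720
≈ 0.104196

0.104196


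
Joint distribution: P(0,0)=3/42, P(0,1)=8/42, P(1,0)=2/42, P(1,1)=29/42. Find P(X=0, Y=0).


Read from table: P(X=0, Y=0) = 3/42 = 1/14

1/14


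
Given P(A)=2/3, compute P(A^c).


P(A') = 1 - P(A) = 1 - 2/3 = 1/3

1/3


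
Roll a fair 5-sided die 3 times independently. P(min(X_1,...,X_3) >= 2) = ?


P(min >= 2) = P(all X_i >= 2) = (P(X_1 >= 2))^3
= (4/5)^3 = 64/125

64/125


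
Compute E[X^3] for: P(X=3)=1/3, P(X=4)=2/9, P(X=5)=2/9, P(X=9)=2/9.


E[X^3] = sum(x^3 * P(x))
= 27*1/3 + 64*2/9 + 125*2/9 + 729*2/9
= 213

213


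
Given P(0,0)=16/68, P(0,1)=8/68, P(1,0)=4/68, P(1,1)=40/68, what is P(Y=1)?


P(Y=1) = P(0,1)+P(1,1) = 8/68 + 40/68 = 48/68 = 12/17

12/17


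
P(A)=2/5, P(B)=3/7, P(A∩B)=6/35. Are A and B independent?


P(A)*P(B) = 2/5*3/7 = 6/35
P(A∩B) = 6/35, which equals P(A)P(B), so independent

Yes, A and B are independent


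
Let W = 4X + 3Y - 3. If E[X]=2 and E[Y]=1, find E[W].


E[4X + 3Y - 3] = 4*E[X] + 3*E[Y] - 3
= (4)*(2) + (3)*(1) + (-3)
= 8 + 3 - 3 = 8

8


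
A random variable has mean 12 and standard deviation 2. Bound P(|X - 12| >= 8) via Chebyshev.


k = 8/2 = 4
Chebyshev: P(|X-mu| >= k*sigma) <= 1/k^2 = 1/4^2 = 1/16

1/16


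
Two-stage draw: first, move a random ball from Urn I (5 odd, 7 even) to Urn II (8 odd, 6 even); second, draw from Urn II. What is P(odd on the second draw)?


P(transfer odd) = 5/12; P(transfer even) = 7/12
If odd transferred: Urn II has 9 odd of 15, so P(odd|odd moved) = 3/5
If even transferred: Urn II has 8 odd of 15, so P(odd|even moved) = 8/15
By total probability: P(odd) = 5/12*3/5 + 7/12*8/15 = 101/180

101/180


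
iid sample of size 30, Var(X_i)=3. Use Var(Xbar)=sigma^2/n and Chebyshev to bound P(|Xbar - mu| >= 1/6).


Var(Xbar) = Var(X)/n = 3/30
Chebyshev: P(|Xbar-mu| >= 1/6) <= Var(Xbar)/(1/6)^2 = (1/10)/(1/36) = 18/5
Bound exceeds 1, so trivial bound: 1

1


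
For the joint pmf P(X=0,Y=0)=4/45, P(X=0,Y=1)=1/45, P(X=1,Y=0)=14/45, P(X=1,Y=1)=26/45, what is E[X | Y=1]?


P(Y=1) = 27/45
E[X|Y=1] = (0*1 + 1*26)/27 = 26/27

26/27


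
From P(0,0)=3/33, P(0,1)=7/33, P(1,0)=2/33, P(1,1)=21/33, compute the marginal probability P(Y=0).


P(Y=0) = P(0,0)+P(1,0) = 3/33 + 2/33 = 5/33

5/33


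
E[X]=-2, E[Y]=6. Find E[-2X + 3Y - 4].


E[-2X + 3Y - 4] = -2*E[X] + 3*E[Y] - 4
= (-2)*(-2) + (3)*(6) + (-4)
= 4 + 18 - 4 = 18

18


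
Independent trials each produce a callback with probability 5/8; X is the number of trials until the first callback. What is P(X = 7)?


P(X=7) = (1-p)^6 * p = (3/8)^6 * 5/8
= 729/262144 * 5/8 = 3645/2097152

3645/2097152


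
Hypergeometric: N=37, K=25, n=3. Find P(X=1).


P(X=1) = C(25,1)*C(12,2) / C(37,3)
= 25*66 / 7770
= 1650/7770 = 55/259

55/259


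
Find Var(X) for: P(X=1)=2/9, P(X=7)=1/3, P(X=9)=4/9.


E[X] = 59/9, E[X^2] = 473/9
Var(X) = E[X^2] - (E[X])^2 = 473/9 - (59/9)^2 = 776/81

776/81


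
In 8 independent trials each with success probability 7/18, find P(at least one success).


P(at least one) = 1 - P(none)
P(none) = (1 - 7/18)^8 = (11/18)^8 = 214358881/11019960576
P(at least one) = 1 - 214358881/11019960576 = 10805601695/11019960576

10805601695/11019960576


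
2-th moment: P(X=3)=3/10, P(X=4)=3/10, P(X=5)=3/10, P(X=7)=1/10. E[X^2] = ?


E[X^2] = sum(x^2 * P(x))
= 9*3/10 + 16*3/10 + 25*3/10 + 49*1/10
= 199/10

199/10


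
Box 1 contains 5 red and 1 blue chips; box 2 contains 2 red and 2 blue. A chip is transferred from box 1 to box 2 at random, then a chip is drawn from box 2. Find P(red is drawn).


P(transfer red) = 5/6; P(transfer blue) = 1/6
If red transferred: Urn II has 3 red of 5, so P(red|red moved) = 3/5
If blue transferred: Urn II has 2 red of 5, so P(red|blue moved) = 2/5
By total probability: P(red) = 5/6*3/5 + 1/6*2/5 = 17/30

17/30


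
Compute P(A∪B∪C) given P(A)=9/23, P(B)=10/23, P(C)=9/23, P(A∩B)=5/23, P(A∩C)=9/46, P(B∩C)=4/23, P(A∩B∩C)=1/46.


P(A∪B∪C) = P(A)+P(B)+P(C) - P(AB)-P(AC)-P(BC) + P(ABC)
= 9/23+10/23+9/23 - 5/23-9/46-4/23 + 1/46
= 15/23

15/23


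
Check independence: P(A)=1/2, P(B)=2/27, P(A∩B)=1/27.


P(A)*P(B) = 1/2*2/27 = 1/27
P(A∩B) = 1/27, which equals P(A)P(B), so independent

Yes, A and B are independent


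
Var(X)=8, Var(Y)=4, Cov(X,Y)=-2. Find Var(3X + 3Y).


Var(3X + 3Y) = 3^2*Var(X) + 3^2*Var(Y) + 2*3*3*Cov(X,Y)
= 9*8 + 9*4 + 18*(-2)
= 72 + 36 - 36 = 72

72


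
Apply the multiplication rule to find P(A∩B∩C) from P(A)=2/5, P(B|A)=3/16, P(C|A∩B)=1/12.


P(A∩B∩C) = P(A) * P(B|A) * P(C|A∩B)
= 2/5 * 3/16 * 1/12
= 3/40 * 1/12 = 1/160

1/160


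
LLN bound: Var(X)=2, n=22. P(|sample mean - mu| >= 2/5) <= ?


Var(Xbar) = Var(X)/n = 2/22
Chebyshev: P(|Xbar-mu| >= 2/5) <= Var(Xbar)/(2/5)^2 = (1/11)/(4/25) = 25/44

25/44


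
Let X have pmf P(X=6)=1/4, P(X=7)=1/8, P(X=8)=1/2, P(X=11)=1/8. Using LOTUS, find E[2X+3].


E[2X+3] = sum(g(x)*P(x))
= 15*1/4 + 17*1/8 + 19*1/2 + 25*1/8
= 37/2

37/2


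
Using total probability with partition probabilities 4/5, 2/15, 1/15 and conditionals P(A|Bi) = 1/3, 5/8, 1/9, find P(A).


P(A) = P(A|B1)P(B1) + P(A|B2)P(B2) + P(A|B3)P(B3)
= 1/3*4/5 + 5/8*2/15 + 1/9*1/15
= 4/15 + 1/12 + 1/135 = 193/540

193/540


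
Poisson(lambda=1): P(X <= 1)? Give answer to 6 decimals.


P(X<=1) = e^(-1)*1^0/0! + e^(-1)*1^1/1!
≈ 0.3678794412 + 0.3678794412
= 0.7357588824
≈ 0.735759

0.735759


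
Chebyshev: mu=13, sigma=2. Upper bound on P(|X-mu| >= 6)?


k = 6/2 = 3
Chebyshev: P(|X-mu| >= k*sigma) <= 1/k^2 = 1/3^2 = 1/9

1/9


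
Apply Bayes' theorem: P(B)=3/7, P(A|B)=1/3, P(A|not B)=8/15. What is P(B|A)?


P(A) = P(A|B)P(B) + P(A|B')P(B') = 1/3*3/7 + 8/15*4/7 = 47/105
P(B|A) = P(A|B)P(B)/P(A) = (1/7)/(47/105) = 15/47

15/47


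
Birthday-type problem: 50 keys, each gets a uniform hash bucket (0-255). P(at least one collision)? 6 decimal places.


P(all different) = prod((256-i)/256 for i=0..49) = 0.005932
P(at least one match) = 1 - 0.005932 = 0.994068

0.994068


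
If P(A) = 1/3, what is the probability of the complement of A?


P(A') = 1 - P(A) = 1 - 1/3 = 2/3

2/3


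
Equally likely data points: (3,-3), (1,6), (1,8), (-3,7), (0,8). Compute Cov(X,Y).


E[X]=2/5, E[Y]=26/5, E[XY]=-16/5
Cov(X,Y) = E[XY] - E[X]E[Y] = -16/5 - 2/5*26/5 = -132/25

-132/25


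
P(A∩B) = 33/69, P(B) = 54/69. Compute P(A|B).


P(A|B) = P(A∩B)/P(B) = (33/69)/(54/69) = 33/54 = 11/18

11/18


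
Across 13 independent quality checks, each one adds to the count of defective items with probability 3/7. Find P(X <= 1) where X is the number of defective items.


P(X<=1) = P(X=0) + P(X=1)
= 67108864/96889010407 + 654311424/96889010407
= 721420288/96889010407

721420288/96889010407


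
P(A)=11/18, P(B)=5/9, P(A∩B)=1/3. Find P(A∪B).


P(A∪B) = P(A) + P(B) - P(A∩B)
= 11/18 + 5/9 - 1/3 = 5/6

5/6


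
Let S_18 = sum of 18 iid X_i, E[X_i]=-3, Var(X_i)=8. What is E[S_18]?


E[S_n] = n*E[X_1] = 18*-3 = -54

-54


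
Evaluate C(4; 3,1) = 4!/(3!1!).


4! = 24
Denominator: 3!=6 * 1!=1
Coefficient = 24 / 6 = 4

4


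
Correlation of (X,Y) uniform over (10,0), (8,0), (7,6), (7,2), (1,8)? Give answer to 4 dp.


Cov(X,Y) = -8.3200, Var(X) = 9.0400, Var(Y) = 10.5600
rho = Cov/(sqrt(VarX)*sqrt(VarY)) = -0.8515

-0.8515


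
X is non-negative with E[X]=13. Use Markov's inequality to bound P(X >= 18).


Markov: P(X >= a) <= E[X]/a
P(X >= 18) <= 13/18

13/18


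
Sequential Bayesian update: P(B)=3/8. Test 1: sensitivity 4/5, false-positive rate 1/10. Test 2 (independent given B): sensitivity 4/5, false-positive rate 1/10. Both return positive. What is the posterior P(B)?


After test 1: P(+) = 4/5*3/8 + 1/10*5/8 = 29/80
P(B|+) = (3/10)/(29/80) = 24/29
After test 2 (use post1 as new prior): P(+) = 4/5*24/29 + 1/10*5/29 = 197/290
P(B|+,+) = (96/145)/(197/290) = 192/197

192/197


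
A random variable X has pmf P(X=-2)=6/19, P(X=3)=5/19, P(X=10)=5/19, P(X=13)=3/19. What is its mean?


E[X] = sum(x * P(x))
= -2*6/19 + 3*5/19 + 10*5/19 + 13*3/19
= 92/19

92/19


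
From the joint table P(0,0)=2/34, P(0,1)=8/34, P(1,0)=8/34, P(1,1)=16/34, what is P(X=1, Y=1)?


Read from table: P(X=1, Y=1) = 16/34 = 8/17

8/17


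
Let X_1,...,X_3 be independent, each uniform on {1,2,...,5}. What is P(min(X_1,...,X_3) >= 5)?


P(min >= 5) = P(all X_i >= 5) = (P(X_1 >= 5))^3
= (1/5)^3 = 1/125

1/125


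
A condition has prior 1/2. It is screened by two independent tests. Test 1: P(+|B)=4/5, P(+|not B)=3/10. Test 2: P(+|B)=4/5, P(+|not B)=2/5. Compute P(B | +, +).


After test 1: P(+) = 4/5*1/2 + 3/10*1/2 = 11/20
P(B|+) = (2/5)/(11/20) = 8/11
After test 2 (use post1 as new prior): P(+) = 4/5*8/11 + 2/5*3/11 = 38/55
P(B|+,+) = (32/55)/(38/55) = 16/19

16/19


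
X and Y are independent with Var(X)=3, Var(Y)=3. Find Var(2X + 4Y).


Independence => Cov(X,Y)=0
Var(2X + 4Y) = 2^2*Var(X) + 4^2*Var(Y)
= 4*3 + 16*3 = 60

60


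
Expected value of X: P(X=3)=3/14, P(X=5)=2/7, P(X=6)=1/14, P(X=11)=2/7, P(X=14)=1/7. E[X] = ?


E[X] = sum(x * P(x))
= 3*3/14 + 5*2/7 + 6*1/14 + 11*2/7 + 14*1/7
= 107/14

107/14


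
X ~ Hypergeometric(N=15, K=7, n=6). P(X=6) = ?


P(X=6) = C(7,6)*C(8,0) / C(15,6)
= 7*1 / 5005
= 7/5005 = 1/715

1/715


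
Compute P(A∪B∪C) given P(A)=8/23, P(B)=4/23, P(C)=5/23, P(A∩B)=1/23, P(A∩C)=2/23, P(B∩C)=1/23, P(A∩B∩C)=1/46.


P(A∪B∪C) = P(A)+P(B)+P(C) - P(AB)-P(AC)-P(BC) + P(ABC)
= 8/23+4/23+5/23 - 1/23-2/23-1/23 + 1/46
= 27/46

27/46


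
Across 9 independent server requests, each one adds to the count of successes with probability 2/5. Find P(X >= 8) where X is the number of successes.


P(X>=8) = P(X=8) + P(X=9)
= 6912/1953125 + 512/1953125
= 7424/1953125

7424/1953125


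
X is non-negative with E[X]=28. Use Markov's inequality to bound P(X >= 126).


Markov: P(X >= a) <= E[X]/a
P(X >= 126) <= 28/126 = 2/9

2/9


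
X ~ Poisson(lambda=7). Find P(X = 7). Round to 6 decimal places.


P(X=7) = e^(-7) * 7^7 / 7!
≈ 0.0009118819656 * 823543 / 5040
≈ 0.149003

0.149003


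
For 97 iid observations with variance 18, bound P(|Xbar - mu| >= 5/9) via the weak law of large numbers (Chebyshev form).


Var(Xbar) = Var(X)/n = 18/97
Chebyshev: P(|Xbar-mu| >= 5/9) <= Var(Xbar)/(5/9)^2 = (18/97)/(25/81) = 1458/2425

1458/2425


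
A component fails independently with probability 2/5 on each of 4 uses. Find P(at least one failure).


P(at least one) = 1 - P(none)
P(none) = (1 - 2/5)^4 = (3/5)^4 = 81/625
P(at least one) = 1 - 81/625 = 544/625

544/625


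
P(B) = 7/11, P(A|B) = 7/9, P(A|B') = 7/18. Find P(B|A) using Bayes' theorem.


P(A) = P(A|B)P(B) + P(A|B')P(B') = 7/9*7/11 + 7/18*4/11 = 7/11
P(B|A) = P(A|B)P(B)/P(A) = (49/99)/(7/11) = 7/9

7/9


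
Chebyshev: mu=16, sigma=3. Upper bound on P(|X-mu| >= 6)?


k = 6/3 = 2
Chebyshev: P(|X-mu| >= k*sigma) <= 1/k^2 = 1/2^2 = 1/4

1/4


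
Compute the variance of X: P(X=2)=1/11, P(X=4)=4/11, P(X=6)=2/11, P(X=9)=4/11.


E[X] = 6, E[X^2] = 464/11
Var(X) = E[X^2] - (E[X])^2 = 464/11 - (6)^2 = 68/11

68/11


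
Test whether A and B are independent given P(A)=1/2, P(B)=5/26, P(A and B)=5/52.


P(A)*P(B) = 1/2*5/26 = 5/52
P(A∩B) = 5/52, which equals P(A)P(B), so independent

Yes, A and B are independent


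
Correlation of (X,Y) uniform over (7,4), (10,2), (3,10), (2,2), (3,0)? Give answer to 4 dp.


Cov(X,Y) = -1.6000, Var(X) = 9.2000, Var(Y) = 11.8400
rho = Cov/(sqrt(VarX)*sqrt(VarY)) = -0.1533

-0.1533


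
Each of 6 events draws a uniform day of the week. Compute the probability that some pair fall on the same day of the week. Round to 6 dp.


P(all different) = prod((7-i)/7 for i=0..5) = 0.042839
P(at least one match) = 1 - 0.042839 = 0.957161

0.957161


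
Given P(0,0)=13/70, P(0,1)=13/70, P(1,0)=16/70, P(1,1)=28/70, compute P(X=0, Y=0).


Read from table: P(X=0, Y=0) = 13/70

13/70


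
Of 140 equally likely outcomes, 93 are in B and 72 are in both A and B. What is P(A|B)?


P(A|B) = P(A∩B)/P(B) = (72/140)/(93/140) = 72/93 = 24/31

24/31


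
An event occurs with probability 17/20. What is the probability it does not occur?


P(A') = 1 - P(A) = 1 - 17/20 = 3/20

3/20


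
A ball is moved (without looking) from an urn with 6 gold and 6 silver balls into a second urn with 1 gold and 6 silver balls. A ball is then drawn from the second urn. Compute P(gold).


P(transfer gold) = 6/12 = 1/2; P(transfer silver) = 1/2
If gold transferred: Urn II has 2 gold of 8, so P(gold|gold moved) = 1/4
If silver transferred: Urn II has 1 gold of 8, so P(gold|silver moved) = 1/8
By total probability: P(gold) = 1/2*1/4 + 1/2*1/8 = 3/16

3/16


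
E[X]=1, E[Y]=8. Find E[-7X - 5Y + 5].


E[-7X - 5Y + 5] = -7*E[X] - 5*E[Y] + 5
= (-7)*(1) + (-5)*(8) + (5)
= -7 - 40 + 5 = -42

-42


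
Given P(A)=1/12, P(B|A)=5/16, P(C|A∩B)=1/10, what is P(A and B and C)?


P(A∩B∩C) = P(A) * P(B|A) * P(C|A∩B)
= 1/12 * 5/16 * 1/10
= 5/192 * 1/10 = 1/384

1/384


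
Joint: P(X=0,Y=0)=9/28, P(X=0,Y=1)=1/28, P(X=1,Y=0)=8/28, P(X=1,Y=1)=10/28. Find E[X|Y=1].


P(Y=1) = 11/28
E[X|Y=1] = (0*1 + 1*10)/11 = 10/11

10/11


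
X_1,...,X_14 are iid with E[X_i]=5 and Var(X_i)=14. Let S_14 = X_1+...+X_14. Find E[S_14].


E[S_n] = n*E[X_1] = 14*5 = 70

70


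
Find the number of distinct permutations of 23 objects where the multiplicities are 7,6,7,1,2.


23! = 25852016738884976640000
Denominator: 7!=5040 * 6!=720 * 7!=5040 * 1!=1 * 2!=2
Coefficient = 25852016738884976640000 / 36578304000 = 706758212160

706758212160


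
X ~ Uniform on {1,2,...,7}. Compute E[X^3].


E[X^3] = (1/7) * sum(x^3 for x=1..7)
= 784/7 = 112

112


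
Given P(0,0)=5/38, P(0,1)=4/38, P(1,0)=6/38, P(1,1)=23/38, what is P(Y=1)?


P(Y=1) = P(0,1)+P(1,1) = 4/38 + 23/38 = 27/38

27/38


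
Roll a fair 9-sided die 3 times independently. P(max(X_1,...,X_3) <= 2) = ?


P(max <= 2) = P(all X_i <= 2) = (P(X_1 <= 2))^3
= (2/9)^3 = 8/729

8/729


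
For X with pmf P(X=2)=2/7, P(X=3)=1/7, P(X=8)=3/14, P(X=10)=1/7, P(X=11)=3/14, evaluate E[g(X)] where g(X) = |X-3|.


E[|X-3|] = sum(g(x)*P(x))
= 1*2/7 + 0*1/7 + 5*3/14 + 7*1/7 + 8*3/14
= 57/14

57/14


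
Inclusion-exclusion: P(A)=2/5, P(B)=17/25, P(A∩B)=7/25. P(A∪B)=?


P(A∪B) = P(A) + P(B) - P(A∩B)
= 2/5 + 17/25 - 7/25 = 4/5

4/5


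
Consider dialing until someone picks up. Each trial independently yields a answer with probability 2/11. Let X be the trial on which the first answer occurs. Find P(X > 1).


P(X > 1) = P(first 1 trials all fail) = (1-p)^1 = (9/11)^1 = 9/11

9/11


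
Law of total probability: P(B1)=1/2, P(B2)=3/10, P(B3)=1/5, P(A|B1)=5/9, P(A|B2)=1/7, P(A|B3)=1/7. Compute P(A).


P(A) = P(A|B1)P(B1) + P(A|B2)P(B2) + P(A|B3)P(B3)
= 5/9*1/2 + 1/7*3/10 + 1/7*1/5
= 5/18 + 3/70 + 1/35 = 22/63

22/63


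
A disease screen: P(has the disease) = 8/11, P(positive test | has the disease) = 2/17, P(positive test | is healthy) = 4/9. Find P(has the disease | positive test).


P(A) = P(A|B)P(B) + P(A|B')P(B') = 2/17*8/11 + 4/9*3/11 = 116/561
P(B|A) = P(A|B)P(B)/P(A) = (16/187)/(116/561) = 12/29

12/29


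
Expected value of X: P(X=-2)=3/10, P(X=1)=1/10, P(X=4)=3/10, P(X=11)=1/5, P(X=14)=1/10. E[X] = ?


E[X] = sum(x * P(x))
= -2*3/10 + 1*1/10 + 4*3/10 + 11*1/5 + 14*1/10
= 43/10

43/10


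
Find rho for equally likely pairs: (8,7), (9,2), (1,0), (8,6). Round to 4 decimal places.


Cov(X,Y) = 6.1250, Var(X) = 10.2500, Var(Y) = 8.1875
rho = Cov/(sqrt(VarX)*sqrt(VarY)) = 0.6686

0.6686


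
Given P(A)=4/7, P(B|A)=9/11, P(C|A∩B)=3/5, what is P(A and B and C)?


P(A∩B∩C) = P(A) * P(B|A) * P(C|A∩B)
= 4/7 * 9/11 * 3/5
= 36/77 * 3/5 = 108/385

108/385


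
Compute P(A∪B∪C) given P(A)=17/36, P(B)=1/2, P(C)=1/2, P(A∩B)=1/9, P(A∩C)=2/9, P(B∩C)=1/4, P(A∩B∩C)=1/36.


P(A∪B∪C) = P(A)+P(B)+P(C) - P(AB)-P(AC)-P(BC) + P(ABC)
= 17/36+1/2+1/2 - 1/9-2/9-1/4 + 1/36
= 11/12

11/12


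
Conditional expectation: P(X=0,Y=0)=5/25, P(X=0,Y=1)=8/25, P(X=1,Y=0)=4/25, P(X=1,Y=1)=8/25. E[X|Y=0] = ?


P(Y=0) = 9/25
E[X|Y=0] = (0*5 + 1*4)/9 = 4/9

4/9


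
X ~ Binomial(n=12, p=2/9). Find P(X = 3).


P(X=3) = C(12,3) * p^3 * (1-p)^9
= 220 * 8/729 * 40353607/387420489
= 71022348320/282429536481

71022348320/282429536481


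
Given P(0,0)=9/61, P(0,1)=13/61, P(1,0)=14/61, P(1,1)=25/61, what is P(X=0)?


P(X=0) = P(0,0)+P(0,1) = 9/61 + 13/61 = 22/61

22/61


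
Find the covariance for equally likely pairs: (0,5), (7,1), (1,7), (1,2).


E[X]=9/4, E[Y]=15/4, E[XY]=4
Cov(X,Y) = E[XY] - E[X]E[Y] = 4 - 9/4*15/4 = -71/16

-71/16


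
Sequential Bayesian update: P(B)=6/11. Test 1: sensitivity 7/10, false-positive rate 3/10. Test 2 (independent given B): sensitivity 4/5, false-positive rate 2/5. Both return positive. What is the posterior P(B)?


After test 1: P(+) = 7/10*6/11 + 3/10*5/11 = 57/110
P(B|+) = (21/55)/(57/110) = 14/19
After test 2 (use post1 as new prior): P(+) = 4/5*14/19 + 2/5*5/19 = 66/95
P(B|+,+) = (56/95)/(66/95) = 28/33

28/33


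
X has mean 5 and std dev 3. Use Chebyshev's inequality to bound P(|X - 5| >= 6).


k = 6/3 = 2
Chebyshev: P(|X-mu| >= k*sigma) <= 1/k^2 = 1/2^2 = 1/4

1/4


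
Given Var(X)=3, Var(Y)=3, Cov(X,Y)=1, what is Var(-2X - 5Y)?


Var(-2X - 5Y) = (-2)^2*Var(X) + (-5)^2*Var(Y) + 2*(-2)*(-5)*Cov(X,Y)
= 4*3 + 25*3 + 20*1
= 12 + 75 + 20 = 107

107


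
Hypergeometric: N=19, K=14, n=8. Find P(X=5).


P(X=5) = C(14,5)*C(5,3) / C(19,8)
= 2002*10 / 75582
= 20020/75582 = 770/2907

770/2907


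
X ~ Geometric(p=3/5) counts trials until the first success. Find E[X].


For geometric (trials until first success), E[X] = 1/p = 1/(3/5) = 5/3

5/3


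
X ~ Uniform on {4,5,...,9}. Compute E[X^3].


E[X^3] = (1/6) * sum(x^3 for x=4..9)
= 1989/6 = 663/2

663/2


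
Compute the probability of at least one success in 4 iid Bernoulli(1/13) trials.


P(at least one) = 1 - P(none)
P(none) = (1 - 1/13)^4 = (12/13)^4 = 20736/28561
P(at least one) = 1 - 20736/28561 = 7825/28561

7825/28561


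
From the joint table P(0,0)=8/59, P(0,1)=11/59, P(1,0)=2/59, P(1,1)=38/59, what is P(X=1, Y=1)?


Read from table: P(X=1, Y=1) = 38/59

38/59


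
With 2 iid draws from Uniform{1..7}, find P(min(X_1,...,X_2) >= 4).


P(min >= 4) = P(all X_i >= 4) = (P(X_1 >= 4))^2
= (4/7)^2 = 16/49

16/49


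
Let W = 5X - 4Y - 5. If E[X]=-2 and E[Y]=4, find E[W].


E[5X - 4Y - 5] = 5*E[X] - 4*E[Y] - 5
= (5)*(-2) + (-4)*(4) + (-5)
= -10 - 16 - 5 = -31

-31


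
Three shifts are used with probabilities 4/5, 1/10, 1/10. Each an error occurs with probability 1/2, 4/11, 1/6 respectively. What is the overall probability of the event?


P(A) = P(A|B1)P(B1) + P(A|B2)P(B2) + P(A|B3)P(B3)
= 1/2*4/5 + 4/11*1/10 + 1/6*1/10
= 2/5 + 2/55 + 1/60 = 299/660

299/660


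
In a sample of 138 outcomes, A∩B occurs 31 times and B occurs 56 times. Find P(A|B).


P(A|B) = P(A∩B)/P(B) = (31/138)/(56/138) = 31/56

31/56


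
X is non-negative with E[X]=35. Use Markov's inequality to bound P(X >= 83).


Markov: P(X >= a) <= E[X]/a
P(X >= 83) <= 35/83

35/83


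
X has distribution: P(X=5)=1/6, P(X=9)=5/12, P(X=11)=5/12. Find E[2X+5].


E[2X+5] = sum(g(x)*P(x))
= 15*1/6 + 23*5/12 + 27*5/12
= 70/3

70/3


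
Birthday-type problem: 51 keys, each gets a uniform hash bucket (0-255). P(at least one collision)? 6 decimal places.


P(all different) = prod((256-i)/256 for i=0..50) = 0.004774
P(at least one match) = 1 - 0.004774 = 0.995226

0.995226


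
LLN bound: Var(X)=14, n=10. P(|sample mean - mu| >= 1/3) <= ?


Var(Xbar) = Var(X)/n = 14/10
Chebyshev: P(|Xbar-mu| >= 1/3) <= Var(Xbar)/(1/3)^2 = (7/5)/(1/9) = 63/5
Bound exceeds 1, so trivial bound: 1

1


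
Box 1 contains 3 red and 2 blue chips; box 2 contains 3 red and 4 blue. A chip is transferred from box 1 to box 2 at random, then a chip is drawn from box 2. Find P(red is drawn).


P(transfer red) = 3/5; P(transfer blue) = 2/5
If red transferred: Urn II has 4 red of 8, so P(red|red moved) = 1/2
If blue transferred: Urn II has 3 red of 8, so P(red|blue moved) = 3/8
By total probability: P(red) = 3/5*1/2 + 2/5*3/8 = 9/20

9/20


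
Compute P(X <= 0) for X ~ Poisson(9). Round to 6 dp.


P(X<=0) = e^(-9)*9^0/0!
≈ 0.0001234098
≈ 0.000123

0.000123


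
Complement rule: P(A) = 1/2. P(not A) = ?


P(A') = 1 - P(A) = 1 - 1/2 = 1/2

1/2


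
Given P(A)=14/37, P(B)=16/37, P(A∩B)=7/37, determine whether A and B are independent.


P(A)*P(B) = 14/37*16/37 = 224/1369
P(A∩B) = 7/37 != 224/1369, so not independent

No, A and B are not independent


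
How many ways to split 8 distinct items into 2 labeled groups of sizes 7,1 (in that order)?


8! = 40320
Denominator: 7!=5040 * 1!=1
Coefficient = 40320 / 5040 = 8

8


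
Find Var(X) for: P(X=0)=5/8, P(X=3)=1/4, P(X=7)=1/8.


E[X] = 13/8, E[X^2] = 67/8
Var(X) = E[X^2] - (E[X])^2 = 67/8 - (13/8)^2 = 367/64

367/64


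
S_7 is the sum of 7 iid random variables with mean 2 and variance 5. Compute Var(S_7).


By independence, Var(S_n) = n*Var(X_1) = 7*5 = 35

35


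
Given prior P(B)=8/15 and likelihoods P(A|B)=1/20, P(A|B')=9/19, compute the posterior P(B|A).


P(A) = P(A|B)P(B) + P(A|B')P(B') = 1/20*8/15 + 9/19*7/15 = 353/1425
P(B|A) = P(A|B)P(B)/P(A) = (2/75)/(353/1425) = 38/353

38/353


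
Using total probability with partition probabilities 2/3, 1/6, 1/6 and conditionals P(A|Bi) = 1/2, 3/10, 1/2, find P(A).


P(A) = P(A|B1)P(B1) + P(A|B2)P(B2) + P(A|B3)P(B3)
= 1/2*2/3 + 3/10*1/6 + 1/2*1/6
= 1/3 + 1/20 + 1/12 = 7/15

7/15


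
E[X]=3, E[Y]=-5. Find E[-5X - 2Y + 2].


E[-5X - 2Y + 2] = -5*E[X] - 2*E[Y] + 2
= (-5)*(3) + (-2)*(-5) + (2)
= -15 + 10 + 2 = -3

-3


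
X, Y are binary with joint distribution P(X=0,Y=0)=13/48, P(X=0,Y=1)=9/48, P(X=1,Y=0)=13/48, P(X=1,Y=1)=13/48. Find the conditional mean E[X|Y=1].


P(Y=1) = 22/48
E[X|Y=1] = (0*9 + 1*13)/22 = 13/22

13/22


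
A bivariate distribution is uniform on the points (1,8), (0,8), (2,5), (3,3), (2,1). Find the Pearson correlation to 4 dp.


Cov(X,Y) = -2.2000, Var(X) = 1.0400, Var(Y) = 7.6000
rho = Cov/(sqrt(VarX)*sqrt(VarY)) = -0.7825

-0.7825


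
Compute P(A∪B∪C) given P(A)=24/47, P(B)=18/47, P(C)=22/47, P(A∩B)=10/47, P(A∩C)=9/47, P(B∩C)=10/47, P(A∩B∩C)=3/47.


P(A∪B∪C) = P(A)+P(B)+P(C) - P(AB)-P(AC)-P(BC) + P(ABC)
= 24/47+18/47+22/47 - 10/47-9/47-10/47 + 3/47
= 38/47

38/47


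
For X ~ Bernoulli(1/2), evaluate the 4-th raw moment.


For Bernoulli: X in {0,1}
E[X^4] = 0^4*(1-1/2) + 1^4*1/2 = 1/2

1/2


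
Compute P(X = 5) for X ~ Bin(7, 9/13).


P(X=5) = C(7,5) * p^5 * (1-p)^2
= 21 * 59049/371293 * 16/169
= 19840464/62748517

19840464/62748517


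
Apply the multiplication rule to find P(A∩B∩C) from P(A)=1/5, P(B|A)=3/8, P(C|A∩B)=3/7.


P(A∩B∩C) = P(A) * P(B|A) * P(C|A∩B)
= 1/5 * 3/8 * 3/7
= 3/40 * 3/7 = 9/280

9/280


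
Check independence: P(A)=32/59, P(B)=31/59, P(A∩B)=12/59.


P(A)*P(B) = 32/59*31/59 = 992/3481
P(A∩B) = 12/59 != 992/3481, so not independent

No, A and B are not independent


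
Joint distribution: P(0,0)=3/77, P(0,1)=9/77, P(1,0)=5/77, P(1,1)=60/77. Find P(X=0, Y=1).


Read from table: P(X=0, Y=1) = 9/77

9/77


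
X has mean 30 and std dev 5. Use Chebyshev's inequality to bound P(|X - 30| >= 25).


k = 25/5 = 5
Chebyshev: P(|X-mu| >= k*sigma) <= 1/k^2 = 1/5^2 = 1/25

1/25


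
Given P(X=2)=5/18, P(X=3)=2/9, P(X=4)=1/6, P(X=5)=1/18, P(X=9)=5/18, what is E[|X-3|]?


E[|X-3|] = sum(g(x)*P(x))
= 1*5/18 + 0*2/9 + 1*1/6 + 2*1/18 + 6*5/18
= 20/9

20/9


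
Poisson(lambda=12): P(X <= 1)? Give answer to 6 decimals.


P(X<=1) = e^(-12)*12^0/0! + e^(-12)*12^1/1!
≈ 0.0000061442 + 0.0000737305
= 0.0000798747
≈ 0.000080

0.000080


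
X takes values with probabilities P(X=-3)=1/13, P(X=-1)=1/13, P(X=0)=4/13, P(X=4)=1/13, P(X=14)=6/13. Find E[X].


E[X] = sum(x * P(x))
= -3*1/13 - 1*1/13 + 0*4/13 + 4*1/13 + 14*6/13
= 84/13

84/13


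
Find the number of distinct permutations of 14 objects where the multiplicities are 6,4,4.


14! = 87178291200
Denominator: 6!=720 * 4!=24 * 4!=24
Coefficient = 87178291200 / 414720 = 210210

210210


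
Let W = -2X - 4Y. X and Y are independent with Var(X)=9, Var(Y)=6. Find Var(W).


Independence => Cov(X,Y)=0
Var(-2X - 4Y) = (-2)^2*Var(X) + (-4)^2*Var(Y)
= 4*9 + 16*6 = 132

132


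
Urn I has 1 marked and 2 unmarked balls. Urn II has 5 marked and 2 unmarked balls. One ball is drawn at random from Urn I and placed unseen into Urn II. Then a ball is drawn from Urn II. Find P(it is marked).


P(transfer marked) = 1/3; P(transfer unmarked) = 2/3
If marked transferred: Urn II has 6 marked of 8, so P(marked|marked moved) = 3/4
If unmarked transferred: Urn II has 5 marked of 8, so P(marked|unmarked moved) = 5/8
By total probability: P(marked) = 1/3*3/4 + 2/3*5/8 = 2/3

2/3


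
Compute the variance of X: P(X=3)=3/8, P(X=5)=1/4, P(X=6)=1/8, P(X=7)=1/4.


E[X] = 39/8, E[X^2] = 211/8
Var(X) = E[X^2] - (E[X])^2 = 211/8 - (39/8)^2 = 167/64

167/64


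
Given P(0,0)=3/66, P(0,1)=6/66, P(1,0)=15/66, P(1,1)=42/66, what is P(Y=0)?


P(Y=0) = P(0,0)+P(1,0) = 3/66 + 15/66 = 18/66 = 3/11

3/11


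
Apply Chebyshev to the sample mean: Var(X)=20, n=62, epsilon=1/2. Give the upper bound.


Var(Xbar) = Var(X)/n = 20/62
Chebyshev: P(|Xbar-mu| >= 1/2) <= Var(Xbar)/(1/2)^2 = (10/31)/(1/4) = 40/31
Bound exceeds 1, so trivial bound: 1

1


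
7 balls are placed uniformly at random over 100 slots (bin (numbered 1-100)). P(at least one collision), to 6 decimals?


P(all different) = prod((100-i)/100 for i=0..6) = 0.806781
P(at least one match) = 1 - 0.806781 = 0.193219

0.193219


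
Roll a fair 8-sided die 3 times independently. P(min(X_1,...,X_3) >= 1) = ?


P(min >= 1) = P(all X_i >= 1) = (P(X_1 >= 1))^3
= (8/8)^3 = 1^3 = 1

1


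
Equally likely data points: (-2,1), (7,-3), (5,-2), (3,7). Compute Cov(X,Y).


E[X]=13/4, E[Y]=3/4, E[XY]=-3
Cov(X,Y) = E[XY] - E[X]E[Y] = -3 - 13/4*3/4 = -87/16

-87/16


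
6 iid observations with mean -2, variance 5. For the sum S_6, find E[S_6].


E[S_n] = n*E[X_1] = 6*-2 = -12

-12


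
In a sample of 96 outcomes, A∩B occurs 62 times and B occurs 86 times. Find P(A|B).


P(A|B) = P(A∩B)/P(B) = (62/96)/(86/96) = 62/86 = 31/43

31/43


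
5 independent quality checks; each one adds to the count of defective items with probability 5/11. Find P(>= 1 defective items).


P(at least one) = 1 - P(none)
P(none) = (1 - 5/11)^5 = (6/11)^5 = 7776/161051
P(at least one) = 1 - 7776/161051 = 153275/161051

153275/161051


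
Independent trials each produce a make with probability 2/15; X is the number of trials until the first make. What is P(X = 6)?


P(X=6) = (1-p)^5 * p = (13/15)^5 * 2/15
= 371293/759375 * 2/15 = 742586/11390625

742586/11390625


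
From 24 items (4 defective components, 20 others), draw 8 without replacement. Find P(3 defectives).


P(X=3) = C(4,3)*C(20,5) / C(24,8)
= 4*15504 / 735471
= 62016/735471 = 64/759

64/759


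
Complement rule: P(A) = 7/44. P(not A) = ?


P(A') = 1 - P(A) = 1 - 7/44 = 37/44

37/44


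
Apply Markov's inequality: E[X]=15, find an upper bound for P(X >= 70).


Markov: P(X >= a) <= E[X]/a
P(X >= 70) <= 15/70 = 3/14

3/14


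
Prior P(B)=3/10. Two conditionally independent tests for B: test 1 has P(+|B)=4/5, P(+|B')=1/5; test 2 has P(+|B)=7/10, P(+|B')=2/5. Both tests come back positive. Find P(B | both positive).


After test 1: P(+) = 4/5*3/10 + 1/5*7/10 = 19/50
P(B|+) = (6/25)/(19/50) = 12/19
After test 2 (use post1 as new prior): P(+) = 7/10*12/19 + 2/5*7/19 = 56/95
P(B|+,+) = (42/95)/(56/95) = 3/4

3/4


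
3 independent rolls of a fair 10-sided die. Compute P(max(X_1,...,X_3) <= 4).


P(max <= 4) = P(all X_i <= 4) = (P(X_1 <= 4))^3
= (4/10)^3 = (2/5)^3 = 8/125

8/125


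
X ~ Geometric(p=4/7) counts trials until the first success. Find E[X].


For geometric (trials until first success), E[X] = 1/p = 1/(4/7) = 7/4

7/4


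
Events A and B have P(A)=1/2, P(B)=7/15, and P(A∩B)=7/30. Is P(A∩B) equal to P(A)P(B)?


P(A)*P(B) = 1/2*7/15 = 7/30
P(A∩B) = 7/30, which equals P(A)P(B), so independent

Yes, A and B are independent


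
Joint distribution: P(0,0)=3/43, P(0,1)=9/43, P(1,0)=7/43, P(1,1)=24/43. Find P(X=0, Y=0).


Read from table: P(X=0, Y=0) = 3/43

3/43


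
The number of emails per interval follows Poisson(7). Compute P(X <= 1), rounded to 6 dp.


P(X<=1) = e^(-7)*7^0/0! + e^(-7)*7^1/1!
≈ 0.0009118820 + 0.0063831738
= 0.0072950558
≈ 0.007295

0.007295


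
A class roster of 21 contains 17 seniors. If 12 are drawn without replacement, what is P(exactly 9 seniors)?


P(X=9) = C(17,9)*C(4,3) / C(21,12)
= 24310*4 / 293930
= 97240/293930 = 44/133

44/133


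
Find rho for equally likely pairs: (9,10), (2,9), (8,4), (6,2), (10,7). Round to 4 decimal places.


Cov(X,Y) = -0.4000, Var(X) = 8.0000, Var(Y) = 9.0400
rho = Cov/(sqrt(VarX)*sqrt(VarY)) = -0.0470

-0.0470


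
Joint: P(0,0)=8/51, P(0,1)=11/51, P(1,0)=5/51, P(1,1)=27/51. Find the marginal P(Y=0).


P(Y=0) = P(0,0)+P(1,0) = 8/51 + 5/51 = 13/51

13/51


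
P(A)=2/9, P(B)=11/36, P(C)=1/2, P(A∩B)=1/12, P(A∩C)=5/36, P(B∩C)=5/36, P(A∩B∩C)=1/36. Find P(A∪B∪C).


P(A∪B∪C) = P(A)+P(B)+P(C) - P(AB)-P(AC)-P(BC) + P(ABC)
= 2/9+11/36+1/2 - 1/12-5/36-5/36 + 1/36
= 25/36

25/36


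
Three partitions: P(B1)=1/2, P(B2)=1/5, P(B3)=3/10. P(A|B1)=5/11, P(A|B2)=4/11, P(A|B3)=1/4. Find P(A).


P(A) = P(A|B1)P(B1) + P(A|B2)P(B2) + P(A|B3)P(B3)
= 5/11*1/2 + 4/11*1/5 + 1/4*3/10
= 5/22 + 4/55 + 3/40 = 3/8

3/8


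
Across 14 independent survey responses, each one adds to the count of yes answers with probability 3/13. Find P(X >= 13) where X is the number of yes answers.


P(X>=13) = P(X=13) + P(X=14)
= 223205220/3937376385699289 + 4782969/3937376385699289
= 17537553/302875106592253

17537553/302875106592253


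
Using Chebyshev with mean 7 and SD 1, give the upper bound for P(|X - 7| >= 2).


k = 2/1 = 2
Chebyshev: P(|X-mu| >= k*sigma) <= 1/k^2 = 1/2^2 = 1/4

1/4


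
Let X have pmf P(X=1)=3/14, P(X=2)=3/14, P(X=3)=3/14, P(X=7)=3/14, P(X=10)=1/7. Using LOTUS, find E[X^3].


E[X^3] = sum(g(x)*P(x))
= 1*3/14 + 8*3/14 + 27*3/14 + 343*3/14 + 1000*1/7
= 3137/14

3137/14


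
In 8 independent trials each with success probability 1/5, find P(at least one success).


P(at least one) = 1 - P(none)
P(none) = (1 - 1/5)^8 = (4/5)^8 = 65536/390625
P(at least one) = 1 - 65536/390625 = 325089/390625

325089/390625


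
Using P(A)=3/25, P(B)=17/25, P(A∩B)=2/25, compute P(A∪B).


P(A∪B) = P(A) + P(B) - P(A∩B)
= 3/25 + 17/25 - 2/25 = 18/25

18/25


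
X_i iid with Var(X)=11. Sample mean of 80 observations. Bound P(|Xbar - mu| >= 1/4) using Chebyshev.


Var(Xbar) = Var(X)/n = 11/80
Chebyshev: P(|Xbar-mu| >= 1/4) <= Var(Xbar)/(1/4)^2 = (11/80)/(1/16) = 11/5
Bound exceeds 1, so trivial bound: 1

1


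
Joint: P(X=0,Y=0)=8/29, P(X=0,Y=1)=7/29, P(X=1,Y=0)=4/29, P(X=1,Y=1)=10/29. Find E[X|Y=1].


P(Y=1) = 17/29
E[X|Y=1] = (0*7 + 1*10)/17 = 10/17

10/17


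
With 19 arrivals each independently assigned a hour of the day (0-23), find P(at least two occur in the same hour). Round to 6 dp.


P(all different) = prod((24-i)/24 for i=0..18) = 0.000031
P(at least one match) = 1 - 0.000031 = 0.999969

0.999969


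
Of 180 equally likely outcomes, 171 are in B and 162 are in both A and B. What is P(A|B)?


P(A|B) = P(A∩B)/P(B) = (162/180)/(171/180) = 162/171 = 18/19

18/19


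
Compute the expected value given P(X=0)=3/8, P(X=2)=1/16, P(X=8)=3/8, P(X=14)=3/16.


E[X] = sum(x * P(x))
= 0*3/8 + 2*1/16 + 8*3/8 + 14*3/16
= 23/4

23/4


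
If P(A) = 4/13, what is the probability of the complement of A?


P(A') = 1 - P(A) = 1 - 4/13 = 9/13

9/13


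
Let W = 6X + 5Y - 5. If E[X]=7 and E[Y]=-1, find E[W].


E[6X + 5Y - 5] = 6*E[X] + 5*E[Y] - 5
= (6)*(7) + (5)*(-1) + (-5)
= 42 - 5 - 5 = 32

32


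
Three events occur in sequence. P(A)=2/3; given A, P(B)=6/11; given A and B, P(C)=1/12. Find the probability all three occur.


P(A∩B∩C) = P(A) * P(B|A) * P(C|A∩B)
= 2/3 * 6/11 * 1/12
= 4/11 * 1/12 = 1/33

1/33


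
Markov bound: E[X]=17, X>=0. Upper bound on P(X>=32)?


Markov: P(X >= a) <= E[X]/a
P(X >= 32) <= 17/32

17/32


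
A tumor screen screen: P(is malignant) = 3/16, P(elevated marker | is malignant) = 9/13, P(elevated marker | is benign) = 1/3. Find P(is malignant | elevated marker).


P(A) = P(A|B)P(B) + P(A|B')P(B') = 9/13*3/16 + 1/3*13/16 = 125/312
P(B|A) = P(A|B)P(B)/P(A) = (27/208)/(125/312) = 81/250

81/250
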